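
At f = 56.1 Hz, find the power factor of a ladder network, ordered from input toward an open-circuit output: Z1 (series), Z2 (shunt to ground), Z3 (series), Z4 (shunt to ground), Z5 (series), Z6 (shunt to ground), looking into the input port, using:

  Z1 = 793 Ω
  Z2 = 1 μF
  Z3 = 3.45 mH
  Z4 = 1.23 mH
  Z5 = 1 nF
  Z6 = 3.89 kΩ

Step 1 — Angular frequency: ω = 2π·f = 2π·56.1 = 352.5 rad/s.
Step 2 — Component impedances:
  Z1: Z = R = 793 Ω
  Z2: Z = 1/(jωC) = -j/(ω·C) = 0 - j2837 Ω
  Z3: Z = jωL = j·352.5·0.00345 = 0 + j1.216 Ω
  Z4: Z = jωL = j·352.5·0.00123 = 0 + j0.4336 Ω
  Z5: Z = 1/(jωC) = -j/(ω·C) = 0 - j2.837e+06 Ω
  Z6: Z = R = 3890 Ω
Step 3 — Ladder network (open output): work backward from the far end, alternating series and parallel combinations. Z_in = 793 + j1.651 Ω = 793∠0.1° Ω.
Step 4 — Power factor: PF = cos(φ) = Re(Z)/|Z| = 793/793 = 1.
Step 5 — Type: Im(Z) = 1.651 ⇒ lagging (phase φ = 0.1°).

PF = 1 (lagging, φ = 0.1°)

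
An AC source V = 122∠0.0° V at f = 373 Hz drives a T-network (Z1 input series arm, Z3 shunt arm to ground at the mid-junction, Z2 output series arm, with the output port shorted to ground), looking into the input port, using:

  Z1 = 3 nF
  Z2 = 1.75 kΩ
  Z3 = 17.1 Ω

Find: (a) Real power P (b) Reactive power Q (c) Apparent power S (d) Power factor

Step 1 — Angular frequency: ω = 2π·f = 2π·373 = 2344 rad/s.
Step 2 — Component impedances:
  Z1: Z = 1/(jωC) = -j/(ω·C) = 0 - j1.422e+05 Ω
  Z2: Z = R = 1750 Ω
  Z3: Z = R = 17.1 Ω
Step 3 — With the output port shorted to ground, the output series arm Z2 runs from the junction to ground; the shunt arm Z3 also runs from the junction to ground. They appear in parallel: Z3 || Z2 = 16.93 Ω.
Step 4 — Series with input arm Z1: Z_in = Z1 + (Z3 || Z2) = 16.93 - j1.422e+05 Ω = 1.422e+05∠-90.0° Ω.
Step 5 — Source phasor: V = 122∠0.0° V = 122 V.
Step 6 — Current: I = V / Z = 1.021e-07 + j0.0008578 A = 0.0008578∠90.0° A.
Step 7 — Complex power: S = V·I* = 1.246e-05 - j0.1046 VA.
Step 8 — Real power: P = Re(S) = 1.246e-05 W.
Step 9 — Reactive power: Q = Im(S) = -0.1046 VAR.
Step 10 — Apparent power: |S| = 0.1046 VA.
Step 11 — Power factor: PF = P/|S| = 0.0001191 (leading).

(a) P = 1.246e-05 W  (b) Q = -0.1046 VAR  (c) S = 0.1046 VA  (d) PF = 0.0001191 (leading)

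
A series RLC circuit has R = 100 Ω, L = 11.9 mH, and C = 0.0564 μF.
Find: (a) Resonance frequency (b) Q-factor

Step 1 — Resonance condition Im(Z)=0 gives ω₀ = 1/√(LC).
Step 2 — ω₀ = 1/√(0.0119·5.64e-08) = 3.86e+04 rad/s.
Step 3 — f₀ = ω₀/(2π) = 6143 Hz.
Step 4 — Series Q: Q = ω₀L/R = 3.86e+04·0.0119/100 = 4.593.

(a) f₀ = 6143 Hz  (b) Q = 4.593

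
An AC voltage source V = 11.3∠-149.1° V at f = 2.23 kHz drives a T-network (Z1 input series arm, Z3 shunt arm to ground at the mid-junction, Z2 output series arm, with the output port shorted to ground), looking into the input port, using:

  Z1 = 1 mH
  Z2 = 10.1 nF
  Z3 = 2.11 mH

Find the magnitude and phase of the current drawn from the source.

Step 1 — Angular frequency: ω = 2π·f = 2π·2230 = 1.401e+04 rad/s.
Step 2 — Component impedances:
  Z1: Z = jωL = j·1.401e+04·0.001 = 0 + j14.01 Ω
  Z2: Z = 1/(jωC) = -j/(ω·C) = 0 - j7066 Ω
  Z3: Z = jωL = j·1.401e+04·0.00211 = 0 + j29.56 Ω
Step 3 — With the output port shorted to ground, the output series arm Z2 runs from the junction to ground; the shunt arm Z3 also runs from the junction to ground. They appear in parallel: Z3 || Z2 = 0 + j29.69 Ω.
Step 4 — Series with input arm Z1: Z_in = Z1 + (Z3 || Z2) = 0 + j43.7 Ω = 43.7∠90.0° Ω.
Step 5 — Source phasor: V = 11.3∠-149.1° V = -9.696 - j5.803 V.
Step 6 — Ohm's law: I = V / Z_total = (-9.696 - j5.803) / (0 + j43.7) = -0.1328 + j0.2219 A.
Step 7 — Convert to polar: |I| = 0.2586 A, ∠I = 120.9°.

I = 0.2586∠120.9° A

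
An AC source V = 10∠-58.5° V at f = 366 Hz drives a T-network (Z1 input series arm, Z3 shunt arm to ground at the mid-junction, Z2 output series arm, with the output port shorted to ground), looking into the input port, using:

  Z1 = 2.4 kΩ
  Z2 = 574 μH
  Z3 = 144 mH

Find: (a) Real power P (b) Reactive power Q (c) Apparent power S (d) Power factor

Step 1 — Angular frequency: ω = 2π·f = 2π·366 = 2300 rad/s.
Step 2 — Component impedances:
  Z1: Z = R = 2400 Ω
  Z2: Z = jωL = j·2300·0.000574 = 0 + j1.32 Ω
  Z3: Z = jωL = j·2300·0.144 = 0 + j331.1 Ω
Step 3 — With the output port shorted to ground, the output series arm Z2 runs from the junction to ground; the shunt arm Z3 also runs from the junction to ground. They appear in parallel: Z3 || Z2 = 0 + j1.315 Ω.
Step 4 — Series with input arm Z1: Z_in = Z1 + (Z3 || Z2) = 2400 + j1.315 Ω = 2400∠0.0° Ω.
Step 5 — Source phasor: V = 10∠-58.5° V = 5.225 - j8.526 V.
Step 6 — Current: I = V / Z = 0.002175 - j0.003554 A = 0.004167∠-58.5° A.
Step 7 — Complex power: S = V·I* = 0.04167 + j2.283e-05 VA.
Step 8 — Real power: P = Re(S) = 0.04167 W.
Step 9 — Reactive power: Q = Im(S) = 2.283e-05 VAR.
Step 10 — Apparent power: |S| = 0.04167 VA.
Step 11 — Power factor: PF = P/|S| = 1 (lagging).

(a) P = 0.04167 W  (b) Q = 2.283e-05 VAR  (c) S = 0.04167 VA  (d) PF = 1 (lagging)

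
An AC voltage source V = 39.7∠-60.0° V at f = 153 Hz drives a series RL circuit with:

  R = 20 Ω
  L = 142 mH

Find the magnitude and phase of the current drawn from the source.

Step 1 — Angular frequency: ω = 2π·f = 2π·153 = 961.3 rad/s.
Step 2 — Component impedances:
  R: Z = R = 20 Ω
  L: Z = jωL = j·961.3·0.142 = 0 + j136.5 Ω
Step 3 — Series combination: Z_total = R + L = 20 + j136.5 Ω = 138∠81.7° Ω.
Step 4 — Source phasor: V = 39.7∠-60.0° V = 19.85 - j34.38 V.
Step 5 — Ohm's law: I = V / Z_total = (19.85 - j34.38) / (20 + j136.5) = -0.2257 - j0.1785 A.
Step 6 — Convert to polar: |I| = 0.2878 A, ∠I = -141.7°.

I = 0.2878∠-141.7° A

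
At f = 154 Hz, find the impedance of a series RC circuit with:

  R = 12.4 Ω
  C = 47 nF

Step 1 — Angular frequency: ω = 2π·f = 2π·154 = 967.6 rad/s.
Step 2 — Component impedances:
  R: Z = R = 12.4 Ω
  C: Z = 1/(jωC) = -j/(ω·C) = 0 - j2.199e+04 Ω
Step 3 — Series combination: Z_total = R + C = 12.4 - j2.199e+04 Ω = 2.199e+04∠-90.0° Ω.

Z = 12.4 - j2.199e+04 Ω = 2.199e+04∠-90.0° Ω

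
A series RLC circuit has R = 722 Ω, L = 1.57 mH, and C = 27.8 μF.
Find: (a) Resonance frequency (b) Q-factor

Step 1 — Resonance condition Im(Z)=0 gives ω₀ = 1/√(LC).
Step 2 — ω₀ = 1/√(0.00157·2.78e-05) = 4787 rad/s.
Step 3 — f₀ = ω₀/(2π) = 761.8 Hz.
Step 4 — Series Q: Q = ω₀L/R = 4787·0.00157/722 = 0.01041.

(a) f₀ = 761.8 Hz  (b) Q = 0.01041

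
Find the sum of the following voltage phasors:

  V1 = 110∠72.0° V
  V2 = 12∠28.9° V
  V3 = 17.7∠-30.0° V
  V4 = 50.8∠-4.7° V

Step 1 — Convert each phasor to rectangular form:
  V1 = 110·(cos(72.0°) + j·sin(72.0°)) = 33.99 + j104.6 V
  V2 = 12·(cos(28.9°) + j·sin(28.9°)) = 10.51 + j5.799 V
  V3 = 17.7·(cos(-30.0°) + j·sin(-30.0°)) = 15.33 - j8.85 V
  V4 = 50.8·(cos(-4.7°) + j·sin(-4.7°)) = 50.63 - j4.162 V
Step 2 — Sum components: V_total = 110.5 + j97.4 V.
Step 3 — Convert to polar: |V_total| = 147.3 V, ∠V_total = 41.4°.

V_total = 147.3∠41.4° V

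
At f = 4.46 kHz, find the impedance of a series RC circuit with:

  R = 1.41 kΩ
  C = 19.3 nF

Step 1 — Angular frequency: ω = 2π·f = 2π·4460 = 2.802e+04 rad/s.
Step 2 — Component impedances:
  R: Z = R = 1410 Ω
  C: Z = 1/(jωC) = -j/(ω·C) = 0 - j1849 Ω
Step 3 — Series combination: Z_total = R + C = 1410 - j1849 Ω = 2325∠-52.7° Ω.

Z = 1410 - j1849 Ω = 2325∠-52.7° Ω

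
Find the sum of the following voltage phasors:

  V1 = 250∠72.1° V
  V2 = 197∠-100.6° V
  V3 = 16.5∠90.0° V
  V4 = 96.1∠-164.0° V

Step 1 — Convert each phasor to rectangular form:
  V1 = 250·(cos(72.1°) + j·sin(72.1°)) = 76.84 + j237.9 V
  V2 = 197·(cos(-100.6°) + j·sin(-100.6°)) = -36.24 - j193.6 V
  V3 = 16.5·(cos(90.0°) + j·sin(90.0°)) = 0 + j16.5 V
  V4 = 96.1·(cos(-164.0°) + j·sin(-164.0°)) = -92.38 - j26.49 V
Step 2 — Sum components: V_total = -51.78 + j34.27 V.
Step 3 — Convert to polar: |V_total| = 62.09 V, ∠V_total = 146.5°.

V_total = 62.09∠146.5° V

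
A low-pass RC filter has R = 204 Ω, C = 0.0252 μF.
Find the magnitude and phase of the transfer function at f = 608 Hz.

Step 1 — Angular frequency: ω = 2π·608 = 3820 rad/s.
Step 2 — Transfer function: H(jω) = 1/(1 + jωRC).
Step 3 — Denominator: 1 + jωRC = 1 + j·3820·204·2.52e-08 = 1 + j0.01964.
Step 4 — H = 0.9996 - j0.01963.
Step 5 — Magnitude: |H| = 0.9998 (-0.0 dB); phase: φ = -1.1°.

|H| = 0.9998 (-0.0 dB), φ = -1.1°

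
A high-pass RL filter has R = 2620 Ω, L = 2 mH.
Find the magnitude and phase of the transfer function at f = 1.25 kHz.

Step 1 — Angular frequency: ω = 2π·1250 = 7854 rad/s.
Step 2 — Transfer function: H(jω) = jωL/(R + jωL).
Step 3 — Numerator jωL = j·15.71; denominator R + jωL = 2620 + j15.71.
Step 4 — H = 3.594e-05 + j0.005995.
Step 5 — Magnitude: |H| = 0.005995 (-44.4 dB); phase: φ = 89.7°.

|H| = 0.005995 (-44.4 dB), φ = 89.7°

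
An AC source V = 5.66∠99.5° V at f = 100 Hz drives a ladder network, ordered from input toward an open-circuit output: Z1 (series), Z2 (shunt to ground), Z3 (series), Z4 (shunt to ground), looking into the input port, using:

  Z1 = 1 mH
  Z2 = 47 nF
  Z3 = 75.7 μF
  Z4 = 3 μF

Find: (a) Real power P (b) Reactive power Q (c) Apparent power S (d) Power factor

Step 1 — Angular frequency: ω = 2π·f = 2π·100 = 628.3 rad/s.
Step 2 — Component impedances:
  Z1: Z = jωL = j·628.3·0.001 = 0 + j0.6283 Ω
  Z2: Z = 1/(jωC) = -j/(ω·C) = 0 - j3.386e+04 Ω
  Z3: Z = 1/(jωC) = -j/(ω·C) = 0 - j21.02 Ω
  Z4: Z = 1/(jωC) = -j/(ω·C) = 0 - j530.5 Ω
Step 3 — Ladder network (open output): work backward from the far end, alternating series and parallel combinations. Z_in = 0 - j542.1 Ω = 542.1∠-90.0° Ω.
Step 4 — Source phasor: V = 5.66∠99.5° V = -0.9342 + j5.582 V.
Step 5 — Current: I = V / Z = -0.0103 - j0.001723 A = 0.01044∠-170.5° A.
Step 6 — Complex power: S = V·I* = 0 - j0.0591 VA.
Step 7 — Real power: P = Re(S) = 0 W.
Step 8 — Reactive power: Q = Im(S) = -0.0591 VAR.
Step 9 — Apparent power: |S| = 0.0591 VA.
Step 10 — Power factor: PF = P/|S| = 0 (leading).

(a) P = 0 W  (b) Q = -0.0591 VAR  (c) S = 0.0591 VA  (d) PF = 0 (leading)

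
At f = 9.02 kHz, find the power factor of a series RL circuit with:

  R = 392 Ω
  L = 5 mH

Step 1 — Angular frequency: ω = 2π·f = 2π·9020 = 5.667e+04 rad/s.
Step 2 — Component impedances:
  R: Z = R = 392 Ω
  L: Z = jωL = j·5.667e+04·0.005 = 0 + j283.4 Ω
Step 3 — Series combination: Z_total = R + L = 392 + j283.4 Ω = 483.7∠35.9° Ω.
Step 4 — Power factor: PF = cos(φ) = Re(Z)/|Z| = 392/483.7 = 0.8104.
Step 5 — Type: Im(Z) = 283.4 ⇒ lagging (phase φ = 35.9°).

PF = 0.8104 (lagging, φ = 35.9°)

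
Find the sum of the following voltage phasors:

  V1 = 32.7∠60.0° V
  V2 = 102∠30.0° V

Step 1 — Convert each phasor to rectangular form:
  V1 = 32.7·(cos(60.0°) + j·sin(60.0°)) = 16.35 + j28.32 V
  V2 = 102·(cos(30.0°) + j·sin(30.0°)) = 88.33 + j51 V
Step 2 — Sum components: V_total = 104.7 + j79.32 V.
Step 3 — Convert to polar: |V_total| = 131.3 V, ∠V_total = 37.2°.

V_total = 131.3∠37.2° V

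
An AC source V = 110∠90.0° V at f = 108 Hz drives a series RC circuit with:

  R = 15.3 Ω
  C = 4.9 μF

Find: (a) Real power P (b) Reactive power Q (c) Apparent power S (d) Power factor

Step 1 — Angular frequency: ω = 2π·f = 2π·108 = 678.6 rad/s.
Step 2 — Component impedances:
  R: Z = R = 15.3 Ω
  C: Z = 1/(jωC) = -j/(ω·C) = 0 - j300.7 Ω
Step 3 — Series combination: Z_total = R + C = 15.3 - j300.7 Ω = 301.1∠-87.1° Ω.
Step 4 — Source phasor: V = 110∠90.0° V = 0 + j110 V.
Step 5 — Current: I = V / Z = -0.3648 + j0.01856 A = 0.3653∠177.1° A.
Step 6 — Complex power: S = V·I* = 2.042 - j40.13 VA.
Step 7 — Real power: P = Re(S) = 2.042 W.
Step 8 — Reactive power: Q = Im(S) = -40.13 VAR.
Step 9 — Apparent power: |S| = 40.18 VA.
Step 10 — Power factor: PF = P/|S| = 0.05081 (leading).

(a) P = 2.042 W  (b) Q = -40.13 VAR  (c) S = 40.18 VA  (d) PF = 0.05081 (leading)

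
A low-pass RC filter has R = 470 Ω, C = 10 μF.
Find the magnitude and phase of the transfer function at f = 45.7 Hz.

Step 1 — Angular frequency: ω = 2π·45.7 = 287.1 rad/s.
Step 2 — Transfer function: H(jω) = 1/(1 + jωRC).
Step 3 — Denominator: 1 + jωRC = 1 + j·287.1·470·1e-05 = 1 + j1.35.
Step 4 — H = 0.3544 - j0.4783.
Step 5 — Magnitude: |H| = 0.5954 (-4.5 dB); phase: φ = -53.5°.

|H| = 0.5954 (-4.5 dB), φ = -53.5°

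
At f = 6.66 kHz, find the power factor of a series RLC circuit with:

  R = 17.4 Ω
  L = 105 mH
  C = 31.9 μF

Step 1 — Angular frequency: ω = 2π·f = 2π·6660 = 4.185e+04 rad/s.
Step 2 — Component impedances:
  R: Z = R = 17.4 Ω
  L: Z = jωL = j·4.185e+04·0.105 = 0 + j4394 Ω
  C: Z = 1/(jωC) = -j/(ω·C) = 0 - j0.7491 Ω
Step 3 — Series combination: Z_total = R + L + C = 17.4 + j4393 Ω = 4393∠89.8° Ω.
Step 4 — Power factor: PF = cos(φ) = Re(Z)/|Z| = 17.4/4393 = 0.003961.
Step 5 — Type: Im(Z) = 4393 ⇒ lagging (phase φ = 89.8°).

PF = 0.003961 (lagging, φ = 89.8°)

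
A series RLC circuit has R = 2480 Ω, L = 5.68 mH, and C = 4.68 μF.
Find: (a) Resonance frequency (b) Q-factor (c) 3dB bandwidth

Step 1 — Resonance: ω₀ = 1/√(LC) = 1/√(0.00568·4.68e-06) = 6133 rad/s.
Step 2 — f₀ = ω₀/(2π) = 976.2 Hz.
Step 3 — Series Q: Q = ω₀L/R = 6133·0.00568/2480 = 0.01405.
Step 4 — Bandwidth: Δω = ω₀/Q = 4.366e+05 rad/s; BW = Δω/(2π) = 6.949e+04 Hz.

(a) f₀ = 976.2 Hz  (b) Q = 0.01405  (c) BW = 6.949e+04 Hz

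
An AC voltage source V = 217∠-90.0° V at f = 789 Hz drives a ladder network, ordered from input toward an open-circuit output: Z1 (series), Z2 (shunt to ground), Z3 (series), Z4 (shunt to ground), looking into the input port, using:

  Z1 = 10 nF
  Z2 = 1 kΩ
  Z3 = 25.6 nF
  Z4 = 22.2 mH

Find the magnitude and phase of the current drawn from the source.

Step 1 — Angular frequency: ω = 2π·f = 2π·789 = 4957 rad/s.
Step 2 — Component impedances:
  Z1: Z = 1/(jωC) = -j/(ω·C) = 0 - j2.017e+04 Ω
  Z2: Z = R = 1000 Ω
  Z3: Z = 1/(jωC) = -j/(ω·C) = 0 - j7880 Ω
  Z4: Z = jωL = j·4957·0.0222 = 0 + j110.1 Ω
Step 3 — Ladder network (open output): work backward from the far end, alternating series and parallel combinations. Z_in = 983.7 - j2.03e+04 Ω = 2.032e+04∠-87.2° Ω.
Step 4 — Source phasor: V = 217∠-90.0° V = 0 - j217 V.
Step 5 — Ohm's law: I = V / Z_total = (0 - j217) / (983.7 - j2.03e+04) = 0.01067 - j0.0005169 A.
Step 6 — Convert to polar: |I| = 0.01068 A, ∠I = -2.8°.

I = 0.01068∠-2.8° A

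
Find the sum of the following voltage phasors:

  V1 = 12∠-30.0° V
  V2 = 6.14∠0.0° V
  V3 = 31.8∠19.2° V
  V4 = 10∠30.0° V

Step 1 — Convert each phasor to rectangular form:
  V1 = 12·(cos(-30.0°) + j·sin(-30.0°)) = 10.39 - j6 V
  V2 = 6.14·(cos(0.0°) + j·sin(0.0°)) = 6.14 V
  V3 = 31.8·(cos(19.2°) + j·sin(19.2°)) = 30.03 + j10.46 V
  V4 = 10·(cos(30.0°) + j·sin(30.0°)) = 8.66 + j5 V
Step 2 — Sum components: V_total = 55.22 + j9.458 V.
Step 3 — Convert to polar: |V_total| = 56.03 V, ∠V_total = 9.7°.

V_total = 56.03∠9.7° V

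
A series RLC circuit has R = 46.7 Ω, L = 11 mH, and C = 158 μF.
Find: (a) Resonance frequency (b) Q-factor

Step 1 — Resonance condition Im(Z)=0 gives ω₀ = 1/√(LC).
Step 2 — ω₀ = 1/√(0.011·0.000158) = 758.5 rad/s.
Step 3 — f₀ = ω₀/(2π) = 120.7 Hz.
Step 4 — Series Q: Q = ω₀L/R = 758.5·0.011/46.7 = 0.1787.

(a) f₀ = 120.7 Hz  (b) Q = 0.1787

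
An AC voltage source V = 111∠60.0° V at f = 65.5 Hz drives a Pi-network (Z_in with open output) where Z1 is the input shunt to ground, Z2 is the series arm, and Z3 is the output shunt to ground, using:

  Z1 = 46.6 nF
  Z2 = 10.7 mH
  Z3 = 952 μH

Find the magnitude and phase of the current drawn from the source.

Step 1 — Angular frequency: ω = 2π·f = 2π·65.5 = 411.5 rad/s.
Step 2 — Component impedances:
  Z1: Z = 1/(jωC) = -j/(ω·C) = 0 - j5.214e+04 Ω
  Z2: Z = jωL = j·411.5·0.0107 = 0 + j4.404 Ω
  Z3: Z = jωL = j·411.5·0.000952 = 0 + j0.3918 Ω
Step 3 — With open output, the series arm Z2 and the output shunt Z3 appear in series to ground: Z2 + Z3 = 0 + j4.795 Ω.
Step 4 — Parallel with input shunt Z1: Z_in = Z1 || (Z2 + Z3) = 0 + j4.796 Ω = 4.796∠90.0° Ω.
Step 5 — Source phasor: V = 111∠60.0° V = 55.5 + j96.13 V.
Step 6 — Ohm's law: I = V / Z_total = (55.5 + j96.13) / (0 + j4.796) = 20.04 - j11.57 A.
Step 7 — Convert to polar: |I| = 23.15 A, ∠I = -30.0°.

I = 23.15∠-30.0° A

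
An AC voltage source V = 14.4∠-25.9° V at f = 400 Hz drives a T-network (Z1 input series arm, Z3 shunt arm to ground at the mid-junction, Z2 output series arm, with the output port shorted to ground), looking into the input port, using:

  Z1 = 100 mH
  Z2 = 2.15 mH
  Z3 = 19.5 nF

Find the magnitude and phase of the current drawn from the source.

Step 1 — Angular frequency: ω = 2π·f = 2π·400 = 2513 rad/s.
Step 2 — Component impedances:
  Z1: Z = jωL = j·2513·0.1 = 0 + j251.3 Ω
  Z2: Z = jωL = j·2513·0.00215 = 0 + j5.404 Ω
  Z3: Z = 1/(jωC) = -j/(ω·C) = 0 - j2.04e+04 Ω
Step 3 — With the output port shorted to ground, the output series arm Z2 runs from the junction to ground; the shunt arm Z3 also runs from the junction to ground. They appear in parallel: Z3 || Z2 = 0 + j5.405 Ω.
Step 4 — Series with input arm Z1: Z_in = Z1 + (Z3 || Z2) = 0 + j256.7 Ω = 256.7∠90.0° Ω.
Step 5 — Source phasor: V = 14.4∠-25.9° V = 12.95 - j6.29 V.
Step 6 — Ohm's law: I = V / Z_total = (12.95 - j6.29) / (0 + j256.7) = -0.0245 - j0.05046 A.
Step 7 — Convert to polar: |I| = 0.05609 A, ∠I = -115.9°.

I = 0.05609∠-115.9° A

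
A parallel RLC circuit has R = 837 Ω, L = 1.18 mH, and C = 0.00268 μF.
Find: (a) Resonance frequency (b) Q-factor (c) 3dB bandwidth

Step 1 — Resonance: ω₀ = 1/√(LC) = 1/√(0.00118·2.68e-09) = 5.623e+05 rad/s.
Step 2 — f₀ = ω₀/(2π) = 8.95e+04 Hz.
Step 3 — Parallel Q: Q = R/(ω₀L) = 837/(5.623e+05·0.00118) = 1.261.
Step 4 — Bandwidth: Δω = ω₀/Q = 4.458e+05 rad/s; BW = Δω/(2π) = 7.095e+04 Hz.

(a) f₀ = 8.95e+04 Hz  (b) Q = 1.261  (c) BW = 7.095e+04 Hz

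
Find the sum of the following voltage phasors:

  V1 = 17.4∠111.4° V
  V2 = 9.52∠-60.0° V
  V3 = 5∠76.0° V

Step 1 — Convert each phasor to rectangular form:
  V1 = 17.4·(cos(111.4°) + j·sin(111.4°)) = -6.349 + j16.2 V
  V2 = 9.52·(cos(-60.0°) + j·sin(-60.0°)) = 4.76 - j8.245 V
  V3 = 5·(cos(76.0°) + j·sin(76.0°)) = 1.21 + j4.851 V
Step 2 — Sum components: V_total = -0.3792 + j12.81 V.
Step 3 — Convert to polar: |V_total| = 12.81 V, ∠V_total = 91.7°.

V_total = 12.81∠91.7° V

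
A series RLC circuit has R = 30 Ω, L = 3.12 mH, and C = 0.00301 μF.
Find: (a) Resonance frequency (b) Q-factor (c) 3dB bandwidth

Step 1 — Resonance condition Im(Z)=0 gives ω₀ = 1/√(LC).
Step 2 — ω₀ = 1/√(0.00312·3.01e-09) = 3.263e+05 rad/s.
Step 3 — f₀ = ω₀/(2π) = 5.193e+04 Hz.
Step 4 — Series Q: Q = ω₀L/R = 3.263e+05·0.00312/30 = 33.94.
Step 5 — 3dB bandwidth: Δω = ω₀/Q = 9615 rad/s; BW = Δω/(2π) = 1530 Hz.

(a) f₀ = 5.193e+04 Hz  (b) Q = 33.94  (c) BW = 1530 Hz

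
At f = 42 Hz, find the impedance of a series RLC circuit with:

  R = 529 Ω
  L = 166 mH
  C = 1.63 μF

Step 1 — Angular frequency: ω = 2π·f = 2π·42 = 263.9 rad/s.
Step 2 — Component impedances:
  R: Z = R = 529 Ω
  L: Z = jωL = j·263.9·0.166 = 0 + j43.81 Ω
  C: Z = 1/(jωC) = -j/(ω·C) = 0 - j2325 Ω
Step 3 — Series combination: Z_total = R + L + C = 529 - j2281 Ω = 2342∠-76.9° Ω.

Z = 529 - j2281 Ω = 2342∠-76.9° Ω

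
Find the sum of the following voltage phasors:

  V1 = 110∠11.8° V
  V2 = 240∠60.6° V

Step 1 — Convert each phasor to rectangular form:
  V1 = 110·(cos(11.8°) + j·sin(11.8°)) = 107.7 + j22.49 V
  V2 = 240·(cos(60.6°) + j·sin(60.6°)) = 117.8 + j209.1 V
Step 2 — Sum components: V_total = 225.5 + j231.6 V.
Step 3 — Convert to polar: |V_total| = 323.2 V, ∠V_total = 45.8°.

V_total = 323.2∠45.8° V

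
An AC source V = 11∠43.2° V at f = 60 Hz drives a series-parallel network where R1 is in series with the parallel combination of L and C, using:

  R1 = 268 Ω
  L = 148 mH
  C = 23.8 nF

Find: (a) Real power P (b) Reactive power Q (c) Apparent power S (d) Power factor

Step 1 — Angular frequency: ω = 2π·f = 2π·60 = 377 rad/s.
Step 2 — Component impedances:
  R1: Z = R = 268 Ω
  L: Z = jωL = j·377·0.148 = 0 + j55.79 Ω
  C: Z = 1/(jωC) = -j/(ω·C) = 0 - j1.115e+05 Ω
Step 3 — Parallel branch: L || C = 1/(1/L + 1/C) = 0 + j55.82 Ω.
Step 4 — Series with R1: Z_total = R1 + (L || C) = 268 + j55.82 Ω = 273.8∠11.8° Ω.
Step 5 — Source phasor: V = 11∠43.2° V = 8.019 + j7.53 V.
Step 6 — Current: I = V / Z = 0.03429 + j0.02096 A = 0.04018∠31.4° A.
Step 7 — Complex power: S = V·I* = 0.4327 + j0.09013 VA.
Step 8 — Real power: P = Re(S) = 0.4327 W.
Step 9 — Reactive power: Q = Im(S) = 0.09013 VAR.
Step 10 — Apparent power: |S| = 0.442 VA.
Step 11 — Power factor: PF = P/|S| = 0.979 (lagging).

(a) P = 0.4327 W  (b) Q = 0.09013 VAR  (c) S = 0.442 VA  (d) PF = 0.979 (lagging)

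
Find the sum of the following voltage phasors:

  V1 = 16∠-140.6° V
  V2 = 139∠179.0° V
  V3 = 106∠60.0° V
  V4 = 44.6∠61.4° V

Step 1 — Convert each phasor to rectangular form:
  V1 = 16·(cos(-140.6°) + j·sin(-140.6°)) = -12.36 - j10.16 V
  V2 = 139·(cos(179.0°) + j·sin(179.0°)) = -139 + j2.426 V
  V3 = 106·(cos(60.0°) + j·sin(60.0°)) = 53 + j91.8 V
  V4 = 44.6·(cos(61.4°) + j·sin(61.4°)) = 21.35 + j39.16 V
Step 2 — Sum components: V_total = -76.99 + j123.2 V.
Step 3 — Convert to polar: |V_total| = 145.3 V, ∠V_total = 122.0°.

V_total = 145.3∠122.0° V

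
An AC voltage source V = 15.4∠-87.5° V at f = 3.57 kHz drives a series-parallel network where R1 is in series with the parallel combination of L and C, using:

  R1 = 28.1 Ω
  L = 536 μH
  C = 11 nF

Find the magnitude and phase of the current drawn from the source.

Step 1 — Angular frequency: ω = 2π·f = 2π·3570 = 2.243e+04 rad/s.
Step 2 — Component impedances:
  R1: Z = R = 28.1 Ω
  L: Z = jωL = j·2.243e+04·0.000536 = 0 + j12.02 Ω
  C: Z = 1/(jωC) = -j/(ω·C) = 0 - j4053 Ω
Step 3 — Parallel branch: L || C = 1/(1/L + 1/C) = 0 + j12.06 Ω.
Step 4 — Series with R1: Z_total = R1 + (L || C) = 28.1 + j12.06 Ω = 30.58∠23.2° Ω.
Step 5 — Source phasor: V = 15.4∠-87.5° V = 0.6717 - j15.39 V.
Step 6 — Ohm's law: I = V / Z_total = (0.6717 - j15.39) / (28.1 + j12.06) = -0.1782 - j0.471 A.
Step 7 — Convert to polar: |I| = 0.5036 A, ∠I = -110.7°.

I = 0.5036∠-110.7° A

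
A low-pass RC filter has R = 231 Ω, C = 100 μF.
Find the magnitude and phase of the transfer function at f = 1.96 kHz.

Step 1 — Angular frequency: ω = 2π·1960 = 1.232e+04 rad/s.
Step 2 — Transfer function: H(jω) = 1/(1 + jωRC).
Step 3 — Denominator: 1 + jωRC = 1 + j·1.232e+04·231·0.0001 = 1 + j284.5.
Step 4 — H = 1.236e-05 - j0.003515.
Step 5 — Magnitude: |H| = 0.003515 (-49.1 dB); phase: φ = -89.8°.

|H| = 0.003515 (-49.1 dB), φ = -89.8°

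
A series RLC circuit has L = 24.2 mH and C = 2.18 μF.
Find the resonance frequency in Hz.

Step 1 — Resonance condition Im(Z)=0 gives ω₀ = 1/√(LC).
Step 2 — ω₀ = 1/√(0.0242·2.18e-06) = 4354 rad/s.
Step 3 — f₀ = ω₀/(2π) = 692.9 Hz.

f₀ = 692.9 Hz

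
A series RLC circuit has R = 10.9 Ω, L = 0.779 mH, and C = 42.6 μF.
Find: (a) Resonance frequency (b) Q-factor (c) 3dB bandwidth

Step 1 — Resonance: ω₀ = 1/√(LC) = 1/√(0.000779·4.26e-05) = 5489 rad/s.
Step 2 — f₀ = ω₀/(2π) = 873.7 Hz.
Step 3 — Series Q: Q = ω₀L/R = 5489·0.000779/10.9 = 0.3923.
Step 4 — Bandwidth: Δω = ω₀/Q = 1.399e+04 rad/s; BW = Δω/(2π) = 2227 Hz.

(a) f₀ = 873.7 Hz  (b) Q = 0.3923  (c) BW = 2227 Hz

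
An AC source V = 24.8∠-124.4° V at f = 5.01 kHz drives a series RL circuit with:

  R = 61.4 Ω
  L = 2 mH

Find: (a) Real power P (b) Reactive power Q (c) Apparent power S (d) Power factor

Step 1 — Angular frequency: ω = 2π·f = 2π·5010 = 3.148e+04 rad/s.
Step 2 — Component impedances:
  R: Z = R = 61.4 Ω
  L: Z = jωL = j·3.148e+04·0.002 = 0 + j62.96 Ω
Step 3 — Series combination: Z_total = R + L = 61.4 + j62.96 Ω = 87.94∠45.7° Ω.
Step 4 — Source phasor: V = 24.8∠-124.4° V = -14.01 - j20.46 V.
Step 5 — Current: I = V / Z = -0.2778 - j0.0484 A = 0.282∠-170.1° A.
Step 6 — Complex power: S = V·I* = 4.883 + j5.007 VA.
Step 7 — Real power: P = Re(S) = 4.883 W.
Step 8 — Reactive power: Q = Im(S) = 5.007 VAR.
Step 9 — Apparent power: |S| = 6.994 VA.
Step 10 — Power factor: PF = P/|S| = 0.6982 (lagging).

(a) P = 4.883 W  (b) Q = 5.007 VAR  (c) S = 6.994 VA  (d) PF = 0.6982 (lagging)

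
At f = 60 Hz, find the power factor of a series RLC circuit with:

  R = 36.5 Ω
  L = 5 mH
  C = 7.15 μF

Step 1 — Angular frequency: ω = 2π·f = 2π·60 = 377 rad/s.
Step 2 — Component impedances:
  R: Z = R = 36.5 Ω
  L: Z = jωL = j·377·0.005 = 0 + j1.885 Ω
  C: Z = 1/(jωC) = -j/(ω·C) = 0 - j371 Ω
Step 3 — Series combination: Z_total = R + L + C = 36.5 - j369.1 Ω = 370.9∠-84.4° Ω.
Step 4 — Power factor: PF = cos(φ) = Re(Z)/|Z| = 36.5/370.9 = 0.09841.
Step 5 — Type: Im(Z) = -369.1 ⇒ leading (phase φ = -84.4°).

PF = 0.09841 (leading, φ = -84.4°)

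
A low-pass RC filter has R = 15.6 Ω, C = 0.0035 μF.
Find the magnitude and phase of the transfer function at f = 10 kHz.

Step 1 — Angular frequency: ω = 2π·1e+04 = 6.283e+04 rad/s.
Step 2 — Transfer function: H(jω) = 1/(1 + jωRC).
Step 3 — Denominator: 1 + jωRC = 1 + j·6.283e+04·15.6·3.5e-09 = 1 + j0.003431.
Step 4 — H = 1 - j0.003431.
Step 5 — Magnitude: |H| = 1 (-0.0 dB); phase: φ = -0.2°.

|H| = 1 (-0.0 dB), φ = -0.2°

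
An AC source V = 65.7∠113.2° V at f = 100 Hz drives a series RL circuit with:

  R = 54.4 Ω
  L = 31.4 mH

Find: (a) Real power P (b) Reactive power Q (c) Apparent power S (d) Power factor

Step 1 — Angular frequency: ω = 2π·f = 2π·100 = 628.3 rad/s.
Step 2 — Component impedances:
  R: Z = R = 54.4 Ω
  L: Z = jωL = j·628.3·0.0314 = 0 + j19.73 Ω
Step 3 — Series combination: Z_total = R + L = 54.4 + j19.73 Ω = 57.87∠19.9° Ω.
Step 4 — Source phasor: V = 65.7∠113.2° V = -25.88 + j60.39 V.
Step 5 — Current: I = V / Z = -0.06468 + j1.134 A = 1.135∠93.3° A.
Step 6 — Complex power: S = V·I* = 70.12 + j25.43 VA.
Step 7 — Real power: P = Re(S) = 70.12 W.
Step 8 — Reactive power: Q = Im(S) = 25.43 VAR.
Step 9 — Apparent power: |S| = 74.59 VA.
Step 10 — Power factor: PF = P/|S| = 0.9401 (lagging).

(a) P = 70.12 W  (b) Q = 25.43 VAR  (c) S = 74.59 VA  (d) PF = 0.9401 (lagging)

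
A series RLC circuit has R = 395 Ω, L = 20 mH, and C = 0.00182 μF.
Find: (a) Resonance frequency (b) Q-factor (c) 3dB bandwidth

Step 1 — Resonance: ω₀ = 1/√(LC) = 1/√(0.02·1.82e-09) = 1.657e+05 rad/s.
Step 2 — f₀ = ω₀/(2π) = 2.638e+04 Hz.
Step 3 — Series Q: Q = ω₀L/R = 1.657e+05·0.02/395 = 8.392.
Step 4 — Bandwidth: Δω = ω₀/Q = 1.975e+04 rad/s; BW = Δω/(2π) = 3143 Hz.

(a) f₀ = 2.638e+04 Hz  (b) Q = 8.392  (c) BW = 3143 Hz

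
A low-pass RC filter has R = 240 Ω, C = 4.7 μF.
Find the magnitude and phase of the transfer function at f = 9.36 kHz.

Step 1 — Angular frequency: ω = 2π·9360 = 5.881e+04 rad/s.
Step 2 — Transfer function: H(jω) = 1/(1 + jωRC).
Step 3 — Denominator: 1 + jωRC = 1 + j·5.881e+04·240·4.7e-06 = 1 + j66.34.
Step 4 — H = 0.0002272 - j0.01507.
Step 5 — Magnitude: |H| = 0.01507 (-36.4 dB); phase: φ = -89.1°.

|H| = 0.01507 (-36.4 dB), φ = -89.1°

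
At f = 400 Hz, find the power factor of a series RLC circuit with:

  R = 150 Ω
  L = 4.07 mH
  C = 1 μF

Step 1 — Angular frequency: ω = 2π·f = 2π·400 = 2513 rad/s.
Step 2 — Component impedances:
  R: Z = R = 150 Ω
  L: Z = jωL = j·2513·0.00407 = 0 + j10.23 Ω
  C: Z = 1/(jωC) = -j/(ω·C) = 0 - j397.9 Ω
Step 3 — Series combination: Z_total = R + L + C = 150 - j387.7 Ω = 415.7∠-68.8° Ω.
Step 4 — Power factor: PF = cos(φ) = Re(Z)/|Z| = 150/415.67 = 0.3609.
Step 5 — Type: Im(Z) = -387.7 ⇒ leading (phase φ = -68.8°).

PF = 0.3609 (leading, φ = -68.8°)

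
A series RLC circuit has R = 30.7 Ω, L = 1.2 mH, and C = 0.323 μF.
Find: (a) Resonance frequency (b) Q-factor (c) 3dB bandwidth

Step 1 — Resonance: ω₀ = 1/√(LC) = 1/√(0.0012·3.23e-07) = 5.079e+04 rad/s.
Step 2 — f₀ = ω₀/(2π) = 8084 Hz.
Step 3 — Series Q: Q = ω₀L/R = 5.079e+04·0.0012/30.7 = 1.985.
Step 4 — Bandwidth: Δω = ω₀/Q = 2.558e+04 rad/s; BW = Δω/(2π) = 4072 Hz.

(a) f₀ = 8084 Hz  (b) Q = 1.985  (c) BW = 4072 Hz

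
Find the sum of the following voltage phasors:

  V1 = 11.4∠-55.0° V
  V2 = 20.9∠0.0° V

Step 1 — Convert each phasor to rectangular form:
  V1 = 11.4·(cos(-55.0°) + j·sin(-55.0°)) = 6.539 - j9.338 V
  V2 = 20.9·(cos(0.0°) + j·sin(0.0°)) = 20.9 V
Step 2 — Sum components: V_total = 27.44 - j9.338 V.
Step 3 — Convert to polar: |V_total| = 28.98 V, ∠V_total = -18.8°.

V_total = 28.98∠-18.8° V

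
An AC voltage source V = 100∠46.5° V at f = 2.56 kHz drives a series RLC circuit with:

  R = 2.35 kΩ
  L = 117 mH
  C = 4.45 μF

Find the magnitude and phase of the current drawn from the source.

Step 1 — Angular frequency: ω = 2π·f = 2π·2560 = 1.608e+04 rad/s.
Step 2 — Component impedances:
  R: Z = R = 2350 Ω
  L: Z = jωL = j·1.608e+04·0.117 = 0 + j1882 Ω
  C: Z = 1/(jωC) = -j/(ω·C) = 0 - j13.97 Ω
Step 3 — Series combination: Z_total = R + L + C = 2350 + j1868 Ω = 3002∠38.5° Ω.
Step 4 — Source phasor: V = 100∠46.5° V = 68.84 + j72.54 V.
Step 5 — Ohm's law: I = V / Z_total = (68.84 + j72.54) / (2350 + j1868) = 0.03299 + j0.004647 A.
Step 6 — Convert to polar: |I| = 0.03331 A, ∠I = 8.0°.

I = 0.03331∠8.0° A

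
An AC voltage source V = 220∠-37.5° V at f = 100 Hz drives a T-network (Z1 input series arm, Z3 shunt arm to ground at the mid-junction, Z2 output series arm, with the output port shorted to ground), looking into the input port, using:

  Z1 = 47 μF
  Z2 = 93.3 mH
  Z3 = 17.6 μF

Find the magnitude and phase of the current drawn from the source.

Step 1 — Angular frequency: ω = 2π·f = 2π·100 = 628.3 rad/s.
Step 2 — Component impedances:
  Z1: Z = 1/(jωC) = -j/(ω·C) = 0 - j33.86 Ω
  Z2: Z = jωL = j·628.3·0.0933 = 0 + j58.62 Ω
  Z3: Z = 1/(jωC) = -j/(ω·C) = 0 - j90.43 Ω
Step 3 — With the output port shorted to ground, the output series arm Z2 runs from the junction to ground; the shunt arm Z3 also runs from the junction to ground. They appear in parallel: Z3 || Z2 = 0 + j166.7 Ω.
Step 4 — Series with input arm Z1: Z_in = Z1 + (Z3 || Z2) = 0 + j132.8 Ω = 132.8∠90.0° Ω.
Step 5 — Source phasor: V = 220∠-37.5° V = 174.5 - j133.9 V.
Step 6 — Ohm's law: I = V / Z_total = (174.5 - j133.9) / (0 + j132.8) = -1.008 - j1.314 A.
Step 7 — Convert to polar: |I| = 1.657 A, ∠I = -127.5°.

I = 1.657∠-127.5° A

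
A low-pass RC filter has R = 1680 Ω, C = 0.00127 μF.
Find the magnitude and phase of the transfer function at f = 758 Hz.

Step 1 — Angular frequency: ω = 2π·758 = 4763 rad/s.
Step 2 — Transfer function: H(jω) = 1/(1 + jωRC).
Step 3 — Denominator: 1 + jωRC = 1 + j·4763·1680·1.27e-09 = 1 + j0.01016.
Step 4 — H = 0.9999 - j0.01016.
Step 5 — Magnitude: |H| = 0.9999 (-0.0 dB); phase: φ = -0.6°.

|H| = 0.9999 (-0.0 dB), φ = -0.6°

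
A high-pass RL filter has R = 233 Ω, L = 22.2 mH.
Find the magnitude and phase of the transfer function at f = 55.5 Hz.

Step 1 — Angular frequency: ω = 2π·55.5 = 348.7 rad/s.
Step 2 — Transfer function: H(jω) = jωL/(R + jωL).
Step 3 — Numerator jωL = j·7.742; denominator R + jωL = 233 + j7.742.
Step 4 — H = 0.001103 + j0.03319.
Step 5 — Magnitude: |H| = 0.03321 (-29.6 dB); phase: φ = 88.1°.

|H| = 0.03321 (-29.6 dB), φ = 88.1°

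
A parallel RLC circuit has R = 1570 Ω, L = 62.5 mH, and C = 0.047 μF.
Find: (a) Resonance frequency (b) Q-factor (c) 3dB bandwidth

Step 1 — Resonance: ω₀ = 1/√(LC) = 1/√(0.0625·4.7e-08) = 1.845e+04 rad/s.
Step 2 — f₀ = ω₀/(2π) = 2937 Hz.
Step 3 — Parallel Q: Q = R/(ω₀L) = 1570/(1.845e+04·0.0625) = 1.361.
Step 4 — Bandwidth: Δω = ω₀/Q = 1.355e+04 rad/s; BW = Δω/(2π) = 2157 Hz.

(a) f₀ = 2937 Hz  (b) Q = 1.361  (c) BW = 2157 Hz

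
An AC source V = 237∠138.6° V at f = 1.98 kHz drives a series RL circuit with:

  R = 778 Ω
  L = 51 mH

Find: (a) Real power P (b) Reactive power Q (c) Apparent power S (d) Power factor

Step 1 — Angular frequency: ω = 2π·f = 2π·1980 = 1.244e+04 rad/s.
Step 2 — Component impedances:
  R: Z = R = 778 Ω
  L: Z = jωL = j·1.244e+04·0.051 = 0 + j634.5 Ω
Step 3 — Series combination: Z_total = R + L = 778 + j634.5 Ω = 1004∠39.2° Ω.
Step 4 — Source phasor: V = 237∠138.6° V = -177.8 + j156.7 V.
Step 5 — Current: I = V / Z = -0.03857 + j0.2329 A = 0.2361∠99.4° A.
Step 6 — Complex power: S = V·I* = 43.36 + j35.36 VA.
Step 7 — Real power: P = Re(S) = 43.36 W.
Step 8 — Reactive power: Q = Im(S) = 35.36 VAR.
Step 9 — Apparent power: |S| = 55.95 VA.
Step 10 — Power factor: PF = P/|S| = 0.775 (lagging).

(a) P = 43.36 W  (b) Q = 35.36 VAR  (c) S = 55.95 VA  (d) PF = 0.775 (lagging)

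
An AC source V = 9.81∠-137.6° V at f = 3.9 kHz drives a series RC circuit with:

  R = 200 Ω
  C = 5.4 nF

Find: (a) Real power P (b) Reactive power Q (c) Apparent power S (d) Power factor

Step 1 — Angular frequency: ω = 2π·f = 2π·3900 = 2.45e+04 rad/s.
Step 2 — Component impedances:
  R: Z = R = 200 Ω
  C: Z = 1/(jωC) = -j/(ω·C) = 0 - j7557 Ω
Step 3 — Series combination: Z_total = R + C = 200 - j7557 Ω = 7560∠-88.5° Ω.
Step 4 — Source phasor: V = 9.81∠-137.6° V = -7.244 - j6.615 V.
Step 5 — Current: I = V / Z = 0.0008493 - j0.0009811 A = 0.001298∠-49.1° A.
Step 6 — Complex power: S = V·I* = 0.0003368 - j0.01273 VA.
Step 7 — Real power: P = Re(S) = 0.0003368 W.
Step 8 — Reactive power: Q = Im(S) = -0.01273 VAR.
Step 9 — Apparent power: |S| = 0.01273 VA.
Step 10 — Power factor: PF = P/|S| = 0.02646 (leading).

(a) P = 0.0003368 W  (b) Q = -0.01273 VAR  (c) S = 0.01273 VA  (d) PF = 0.02646 (leading)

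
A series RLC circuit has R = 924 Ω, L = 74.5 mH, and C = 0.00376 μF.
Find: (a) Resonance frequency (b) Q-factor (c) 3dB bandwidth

Step 1 — Resonance: ω₀ = 1/√(LC) = 1/√(0.0745·3.76e-09) = 5.975e+04 rad/s.
Step 2 — f₀ = ω₀/(2π) = 9509 Hz.
Step 3 — Series Q: Q = ω₀L/R = 5.975e+04·0.0745/924 = 4.817.
Step 4 — Bandwidth: Δω = ω₀/Q = 1.24e+04 rad/s; BW = Δω/(2π) = 1974 Hz.

(a) f₀ = 9509 Hz  (b) Q = 4.817  (c) BW = 1974 Hz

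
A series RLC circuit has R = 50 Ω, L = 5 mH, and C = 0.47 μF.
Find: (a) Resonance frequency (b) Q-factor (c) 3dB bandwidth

Step 1 — Resonance condition Im(Z)=0 gives ω₀ = 1/√(LC).
Step 2 — ω₀ = 1/√(0.005·4.7e-07) = 2.063e+04 rad/s.
Step 3 — f₀ = ω₀/(2π) = 3283 Hz.
Step 4 — Series Q: Q = ω₀L/R = 2.063e+04·0.005/50 = 2.063.
Step 5 — 3dB bandwidth: Δω = ω₀/Q = 1e+04 rad/s; BW = Δω/(2π) = 1592 Hz.

(a) f₀ = 3283 Hz  (b) Q = 2.063  (c) BW = 1592 Hz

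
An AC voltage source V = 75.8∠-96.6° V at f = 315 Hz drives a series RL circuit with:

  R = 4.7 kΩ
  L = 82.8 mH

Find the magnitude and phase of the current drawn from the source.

Step 1 — Angular frequency: ω = 2π·f = 2π·315 = 1979 rad/s.
Step 2 — Component impedances:
  R: Z = R = 4700 Ω
  L: Z = jωL = j·1979·0.0828 = 0 + j163.9 Ω
Step 3 — Series combination: Z_total = R + L = 4700 + j163.9 Ω = 4703∠2.0° Ω.
Step 4 — Source phasor: V = 75.8∠-96.6° V = -8.712 - j75.3 V.
Step 5 — Ohm's law: I = V / Z_total = (-8.712 - j75.3) / (4700 + j163.9) = -0.002409 - j0.01594 A.
Step 6 — Convert to polar: |I| = 0.01612 A, ∠I = -98.6°.

I = 0.01612∠-98.6° A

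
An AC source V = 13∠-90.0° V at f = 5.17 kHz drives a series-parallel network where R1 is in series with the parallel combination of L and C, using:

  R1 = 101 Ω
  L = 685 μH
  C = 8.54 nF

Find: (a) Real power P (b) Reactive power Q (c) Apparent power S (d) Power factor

Step 1 — Angular frequency: ω = 2π·f = 2π·5170 = 3.248e+04 rad/s.
Step 2 — Component impedances:
  R1: Z = R = 101 Ω
  L: Z = jωL = j·3.248e+04·0.000685 = 0 + j22.25 Ω
  C: Z = 1/(jωC) = -j/(ω·C) = 0 - j3605 Ω
Step 3 — Parallel branch: L || C = 1/(1/L + 1/C) = 0 + j22.39 Ω.
Step 4 — Series with R1: Z_total = R1 + (L || C) = 101 + j22.39 Ω = 103.5∠12.5° Ω.
Step 5 — Source phasor: V = 13∠-90.0° V = 0 - j13 V.
Step 6 — Current: I = V / Z = -0.0272 - j0.1227 A = 0.1257∠-102.5° A.
Step 7 — Complex power: S = V·I* = 1.595 + j0.3536 VA.
Step 8 — Real power: P = Re(S) = 1.595 W.
Step 9 — Reactive power: Q = Im(S) = 0.3536 VAR.
Step 10 — Apparent power: |S| = 1.634 VA.
Step 11 — Power factor: PF = P/|S| = 0.9763 (lagging).

(a) P = 1.595 W  (b) Q = 0.3536 VAR  (c) S = 1.634 VA  (d) PF = 0.9763 (lagging)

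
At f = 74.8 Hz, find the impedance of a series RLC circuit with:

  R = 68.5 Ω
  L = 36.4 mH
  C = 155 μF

Step 1 — Angular frequency: ω = 2π·f = 2π·74.8 = 470 rad/s.
Step 2 — Component impedances:
  R: Z = R = 68.5 Ω
  L: Z = jωL = j·470·0.0364 = 0 + j17.11 Ω
  C: Z = 1/(jωC) = -j/(ω·C) = 0 - j13.73 Ω
Step 3 — Series combination: Z_total = R + L + C = 68.5 + j3.38 Ω = 68.58∠2.8° Ω.

Z = 68.5 + j3.38 Ω = 68.58∠2.8° Ω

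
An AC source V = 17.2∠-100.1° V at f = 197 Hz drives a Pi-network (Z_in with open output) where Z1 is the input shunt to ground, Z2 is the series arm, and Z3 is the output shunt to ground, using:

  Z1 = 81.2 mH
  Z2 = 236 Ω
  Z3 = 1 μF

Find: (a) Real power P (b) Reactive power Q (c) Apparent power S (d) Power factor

Step 1 — Angular frequency: ω = 2π·f = 2π·197 = 1238 rad/s.
Step 2 — Component impedances:
  Z1: Z = jωL = j·1238·0.0812 = 0 + j100.5 Ω
  Z2: Z = R = 236 Ω
  Z3: Z = 1/(jωC) = -j/(ω·C) = 0 - j807.9 Ω
Step 3 — With open output, the series arm Z2 and the output shunt Z3 appear in series to ground: Z2 + Z3 = 236 - j807.9 Ω.
Step 4 — Parallel with input shunt Z1: Z_in = Z1 || (Z2 + Z3) = 4.287 + j113.4 Ω = 113.4∠87.8° Ω.
Step 5 — Source phasor: V = 17.2∠-100.1° V = -3.016 - j16.93 V.
Step 6 — Current: I = V / Z = -0.1502 + j0.02093 A = 0.1516∠172.1° A.
Step 7 — Complex power: S = V·I* = 0.09856 + j2.606 VA.
Step 8 — Real power: P = Re(S) = 0.09856 W.
Step 9 — Reactive power: Q = Im(S) = 2.606 VAR.
Step 10 — Apparent power: |S| = 2.608 VA.
Step 11 — Power factor: PF = P/|S| = 0.03779 (lagging).

(a) P = 0.09856 W  (b) Q = 2.606 VAR  (c) S = 2.608 VA  (d) PF = 0.03779 (lagging)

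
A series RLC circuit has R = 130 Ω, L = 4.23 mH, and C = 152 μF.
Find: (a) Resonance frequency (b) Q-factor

Step 1 — Resonance condition Im(Z)=0 gives ω₀ = 1/√(LC).
Step 2 — ω₀ = 1/√(0.00423·0.000152) = 1247 rad/s.
Step 3 — f₀ = ω₀/(2π) = 198.5 Hz.
Step 4 — Series Q: Q = ω₀L/R = 1247·0.00423/130 = 0.04058.

(a) f₀ = 198.5 Hz  (b) Q = 0.04058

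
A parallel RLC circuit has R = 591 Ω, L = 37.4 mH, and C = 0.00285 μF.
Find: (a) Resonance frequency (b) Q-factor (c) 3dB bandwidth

Step 1 — Resonance: ω₀ = 1/√(LC) = 1/√(0.0374·2.85e-09) = 9.686e+04 rad/s.
Step 2 — f₀ = ω₀/(2π) = 1.542e+04 Hz.
Step 3 — Parallel Q: Q = R/(ω₀L) = 591/(9.686e+04·0.0374) = 0.1631.
Step 4 — Bandwidth: Δω = ω₀/Q = 5.937e+05 rad/s; BW = Δω/(2π) = 9.449e+04 Hz.

(a) f₀ = 1.542e+04 Hz  (b) Q = 0.1631  (c) BW = 9.449e+04 Hz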